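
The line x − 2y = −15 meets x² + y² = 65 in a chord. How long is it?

Substitute y = (15 + x)/2:
5x² + 30x − 35 = 0  ⟹  x² + 6x − 7 = 0
x = 1 or x = −7, giving (1, 8) and (−7, 4).
Chord length = distance between (1, 8) and (−7, 4) = √80 = 4√5.

4√5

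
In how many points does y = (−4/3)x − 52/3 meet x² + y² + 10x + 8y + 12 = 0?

Substituting the line into the circle gives 25x² + 410x + 1564 = 0.
Δ = 168100 − 156400 = 11700.
Two real roots: the line is a secant.

2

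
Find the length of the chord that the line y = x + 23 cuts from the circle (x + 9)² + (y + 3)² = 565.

29√2

Centre (−9, −3), r² = 565. Perpendicular distance d from centre to line = |17| / √2 = 17/√2.
Chord = 2√(r² − d²) = 2·√(841/2) = 29√2.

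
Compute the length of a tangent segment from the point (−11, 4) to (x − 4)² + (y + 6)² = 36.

17

The centre is (4, −6) and r = 6. The square of the distance from P to the centre is 225 + 100 = 325.
The tangent meets the radius at right angles, so tangent² = |PO|² − r² = 325 − 36 = 289.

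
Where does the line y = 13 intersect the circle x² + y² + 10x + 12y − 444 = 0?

Substitute y = 13:
x² + 10x − 119 = 0
x = 7 or x = −17, giving (7, 13) and (−17, 13).

(−17, 13) and (7, 13)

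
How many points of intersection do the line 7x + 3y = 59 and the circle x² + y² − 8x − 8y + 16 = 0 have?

2

d² = (7·4 + 3·4 − (59))²/58 = 361/58; r² = 16.
Since d² < r², the line cuts the circle twice.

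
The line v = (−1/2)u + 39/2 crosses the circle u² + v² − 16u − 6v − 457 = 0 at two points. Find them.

(−5, 22) and (31, 4)

Express v = (39 − u)/2 and substitute into the circle:
5u² − 130u − 775 = 0  ⟹  u² − 26u − 155 = 0
u = 31 or u = −5, giving (31, 4) and (−5, 22).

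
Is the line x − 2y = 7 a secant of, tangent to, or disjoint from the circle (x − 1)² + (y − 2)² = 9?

Centre (1, 2), r² = 9. Distance² from centre to line = (−10)²/5 = 20.
Since d² > r², the line lies outside the circle.

disjoint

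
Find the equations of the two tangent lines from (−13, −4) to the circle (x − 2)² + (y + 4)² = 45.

A line y − (−4) = m(x − (−13)) is tangent when its distance from (2, −4) is 3√5:
(15m − (0))² = 45(m² + 1)
4m² − 1 = 0, so m = 1/2 or m = −1/2.
Through (−13, −4) these give x − 2y = −5 and x + 2y = −21.

x − 2y = −5 and x + 2y = −21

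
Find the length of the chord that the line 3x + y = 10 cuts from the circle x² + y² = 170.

The distance from (0, 0) to the line is 10/√10, and r² = 170.
Chord = 2√(r² − d²) = 2·√(160) = 8√10.

8√10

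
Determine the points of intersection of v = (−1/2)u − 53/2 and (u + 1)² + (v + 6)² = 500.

From the line, v = (−53 − u)/2. Substituting:
5u² + 90u − 315 = 0  ⟹  u² + 18u − 63 = 0
u = 3 or u = −21, giving (3, −28) and (−21, −16).

(−21, −16) and (3, −28)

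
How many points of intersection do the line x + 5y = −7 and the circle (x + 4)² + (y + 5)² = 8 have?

Substituting the line into the circle gives 26x² + 164x + 524 = 0.
Δ = 26896 − 54496 = −27600.
No real roots: the line does not meet the circle.

0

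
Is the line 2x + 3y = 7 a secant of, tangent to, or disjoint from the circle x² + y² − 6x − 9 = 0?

Substituting the line into the circle gives 13x² − 82x − 32 = 0.
Δ = 6724 − (−1664) = 8388.
Two real roots: the line is a secant.

secant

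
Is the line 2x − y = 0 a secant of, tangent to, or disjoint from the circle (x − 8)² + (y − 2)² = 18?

disjoint

d² = (2·8 − 1·2 − (0))²/5 = 196/5; r² = 18.
Since d² > r², the line lies outside the circle.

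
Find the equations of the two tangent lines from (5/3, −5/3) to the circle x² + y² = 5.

Let a tangent through (5/3, −5/3) have slope m. Its distance from (0, 0) must equal √5:
[m·(−5/3) − (5/3)]² = 5(m² + 1)
2m² − 5m + 2 = 0, so m = 1/2 or m = 2.
With m = 1/2: x − 2y = 5. With m = 2: 2x − y = 5.

x − 2y = 5 and 2x − y = 5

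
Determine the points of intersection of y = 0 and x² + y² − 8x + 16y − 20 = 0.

(−2, 0) and (10, 0)

Substitute y = 0:
x² − 8x − 20 = 0
x = 10 or x = −2, giving (10, 0) and (−2, 0).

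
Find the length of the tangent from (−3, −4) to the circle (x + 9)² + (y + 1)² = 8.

√37

With centre O = (−9, −1), |OP|² = 45 and r² = 8.
Power of the point: PT² = |PO|² − r² = 37, so PT = √37.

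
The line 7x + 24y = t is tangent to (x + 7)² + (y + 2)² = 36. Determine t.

The line touches the circle iff its distance from (−7, −2) is 6:
|7·(−7) + 24·(−2) − t| / √625 = 6
|t − (−97)| = 6·25, so t = 53 or t = −247.

t = −247 or t = 53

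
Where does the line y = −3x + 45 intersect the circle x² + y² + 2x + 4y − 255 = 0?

(13, 6) and (15, 0)

Substitute y = −3x + 45:
10x² − 280x + 1950 = 0  ⟹  x² − 28x + 195 = 0
x = 15 or x = 13, giving (15, 0) and (13, 6).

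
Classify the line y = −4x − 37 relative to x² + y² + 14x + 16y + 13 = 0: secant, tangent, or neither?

d² = (4·(−7) + 1·(−8) − (−37))²/17 = 1/17; r² = 100.
Since d² < r², the line cuts the circle twice.

secant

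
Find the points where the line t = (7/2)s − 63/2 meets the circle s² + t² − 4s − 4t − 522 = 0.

(3, −21) and (15, 21)

Express t = (−63 + 7s)/2 and substitute into the circle:
53s² − 954s + 2385 = 0  ⟹  s² − 18s + 45 = 0
s = 15 or s = 3, giving (15, 21) and (3, −21).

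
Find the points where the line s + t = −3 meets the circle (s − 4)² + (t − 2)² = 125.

(−7, 4) and (6, −9)

From the line, t = −s − 3. Substituting:
2s² + 2s − 84 = 0  ⟹  s² + s − 42 = 0
s = 6 or s = −7, giving (6, −9) and (−7, 4).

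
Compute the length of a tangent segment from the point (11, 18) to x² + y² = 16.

With centre O = (0, 0), |OP|² = 445 and r² = 16.
Power of the point: PT² = |PO|² − r² = 429, so PT = √429.

√429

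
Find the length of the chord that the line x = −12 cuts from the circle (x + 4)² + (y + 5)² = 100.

12

The line gives x = −12. Substituting into the circle:
y² + 10y − 11 = 0
y = 1 or y = −11, giving (−12, 1) and (−12, −11).
Chord length = distance between (−12, 1) and (−12, −11) = √144 = 12.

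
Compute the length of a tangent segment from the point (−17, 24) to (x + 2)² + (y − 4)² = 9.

The centre is (−2, 4) and r = 3. The square of the distance from P to the centre is 225 + 400 = 625.
The tangent meets the radius at right angles, so tangent² = |PO|² − r² = 625 − 9 = 616.

2√154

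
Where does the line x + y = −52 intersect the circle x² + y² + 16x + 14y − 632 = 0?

(−32, −20) and (−21, −31)

Substitute y = −x − 52:
2x² + 106x + 1344 = 0  ⟹  x² + 53x + 672 = 0
x = −21 or x = −32, giving (−21, −31) and (−32, −20).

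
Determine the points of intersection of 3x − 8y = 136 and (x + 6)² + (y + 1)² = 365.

From the line, y = (−136 + 3x)/8. Substituting:
73x² − 4672 = 0  ⟹  x² − 64 = 0
x = 8 or x = −8, giving (8, −14) and (−8, −20).

(−8, −20) and (8, −14)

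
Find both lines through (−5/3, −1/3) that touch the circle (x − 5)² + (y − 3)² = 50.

x + y = −2 and 7x + y = −12

Let a tangent through (−5/3, −1/3) have slope m. Its distance from (5, 3) must equal 5√2:
(20/3m − (10/3))² = 50(m² + 1)
m² + 8m + 7 = 0, so m = −1 or m = −7.
With m = −1: x + y = −2. With m = −7: 7x + y = −12.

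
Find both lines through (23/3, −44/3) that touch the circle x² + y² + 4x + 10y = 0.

Write the tangent as mx − y + (−44/3 − m·(23/3)) = 0 and set its distance from the centre to √29:
(−29/3m − (29/3))² = 29(m² + 1)
10m² + 29m + 10 = 0, so m = −2/5 or m = −5/2.
Through (23/3, −44/3) these give 2x + 5y = −58 and 5x + 2y = 9.

2x + 5y = −58 and 5x + 2y = 9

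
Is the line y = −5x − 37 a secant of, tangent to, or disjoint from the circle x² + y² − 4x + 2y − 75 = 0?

disjoint

Substituting the line into the circle gives 26x² + 356x + 1220 = 0.
Discriminant = (356)² − 4·26·(1220) = −144 < 0.
No real roots: the line does not meet the circle.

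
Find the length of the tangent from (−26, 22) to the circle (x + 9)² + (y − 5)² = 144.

With centre O = (−9, 5), |OP|² = 578 and r² = 144.
By the tangent–radius right angle, tangent length = √(|PO|² − r²) = √434.

√434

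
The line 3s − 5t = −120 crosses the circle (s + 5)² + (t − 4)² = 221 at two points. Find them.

(−15, 15) and (−10, 18)

From the line, t = (120 + 3s)/5. Substituting:
34s² + 850s + 5100 = 0  ⟹  s² + 25s + 150 = 0
s = −10 or s = −15, giving (−10, 18) and (−15, 15).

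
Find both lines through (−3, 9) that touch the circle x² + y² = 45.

Write the tangent as mx − y + (9 − m·(−3)) = 0 and set its distance from the centre to 3√5:
(3m − (−9))² = 45(m² + 1)
2m² − 3m − 2 = 0, so m = 2 or m = −1/2.
Through (−3, 9) these give 2x − y = −15 and x + 2y = 15.

2x − y = −15 and x + 2y = 15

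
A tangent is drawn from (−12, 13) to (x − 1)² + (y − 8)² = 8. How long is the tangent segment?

√186

The centre is (1, 8) and r = 2√2. The square of the distance from P to the centre is 169 + 25 = 194.
Power of the point: PT² = |PO|² − r² = 186, so PT = √186.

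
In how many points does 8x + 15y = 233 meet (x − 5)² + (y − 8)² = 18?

d² = (8·5 + 15·8 − (233))²/289 = 5329/289; r² = 18.
Since d² > r², the line lies outside the circle.

0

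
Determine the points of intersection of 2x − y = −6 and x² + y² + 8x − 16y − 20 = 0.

(−4, −2) and (4, 14)

From the line, y = 2x + 6. Substituting:
5x² − 80 = 0  ⟹  x² − 16 = 0
x = 4 or x = −4, giving (4, 14) and (−4, −2).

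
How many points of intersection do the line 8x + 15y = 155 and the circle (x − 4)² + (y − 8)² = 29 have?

d² = (8·4 + 15·8 − (155))²/289 = 9/289; r² = 29.
Since d² < r², the line cuts the circle twice.

2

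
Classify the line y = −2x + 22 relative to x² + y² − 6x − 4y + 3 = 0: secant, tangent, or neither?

Centre (3, 2), r² = 10. Distance² from centre to line = (−14)²/5 = 196/5.
Since d² > r², the line lies outside the circle.

neither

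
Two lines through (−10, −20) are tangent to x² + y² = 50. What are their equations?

x − y = 10 and 7x − y = −50

Write the tangent as mx − y + (−20 − m·(−10)) = 0 and set its distance from the centre to 5√2:
[m·(10) − (20)]² = 50(m² + 1)
m² − 8m + 7 = 0, so m = 1 or m = 7.
Through (−10, −20) these give x − y = 10 and 7x − y = −50.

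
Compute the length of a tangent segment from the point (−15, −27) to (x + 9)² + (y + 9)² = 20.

With centre O = (−9, −9), |OP|² = 360 and r² = 20.
By the tangent–radius right angle, tangent length = √(|PO|² − r²) = √340 = 2√85.

2√85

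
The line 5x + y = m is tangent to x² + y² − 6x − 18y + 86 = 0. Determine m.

The line touches the circle iff its distance from (3, 9) is 2:
|5·3 + 1·9 − m| / √26 = 2
|m − (24)| = 2√26.

m = 24 ± 2√26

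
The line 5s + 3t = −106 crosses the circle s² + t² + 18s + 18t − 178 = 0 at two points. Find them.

Express t = (−106 − 5s)/3 and substitute into the circle:
34s² + 952s + 3910 = 0  ⟹  s² + 28s + 115 = 0
s = −5 or s = −23, giving (−5, −27) and (−23, 3).

(−23, 3) and (−5, −27)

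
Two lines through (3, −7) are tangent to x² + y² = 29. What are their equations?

Let a tangent through (3, −7) have slope m. Its distance from (0, 0) must equal √29:
[m·(−3) − (7)]² = 29(m² + 1)
10m² − 21m − 10 = 0, so m = −2/5 or m = 5/2.
Through (3, −7) these give 2x + 5y = −29 and 5x − 2y = 29.

2x + 5y = −29 and 5x − 2y = 29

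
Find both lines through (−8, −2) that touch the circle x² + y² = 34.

5x − 3y = −34 and 3x + 5y = −34

A line y − (−2) = m(x − (−8)) is tangent when its distance from (0, 0) is √34:
[m·(8) − (2)]² = 34(m² + 1)
15m² − 16m − 15 = 0, so m = 5/3 or m = −3/5.
Through (−8, −2) these give 5x − 3y = −34 and 3x + 5y = −34.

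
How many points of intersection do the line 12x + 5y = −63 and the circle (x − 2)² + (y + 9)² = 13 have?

2

d² = (12·2 + 5·(−9) − (−63))²/169 = 1764/169; r² = 13.
Since d² < r², the line cuts the circle twice.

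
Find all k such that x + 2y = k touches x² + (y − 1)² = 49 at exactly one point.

k = 2 ± 7√5

The line touches the circle iff its distance from (0, 1) is 7:
|1·0 + 2·1 − k| / √5 = 7
|k − (2)| = 7√5.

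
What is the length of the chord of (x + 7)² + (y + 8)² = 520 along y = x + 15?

28√2

Centre (−7, −8), r² = 520. Perpendicular distance d from centre to line = |16| / √2 = 16/√2.
Half the chord is √(r² − d²) = √(392), so the full chord is 28√2.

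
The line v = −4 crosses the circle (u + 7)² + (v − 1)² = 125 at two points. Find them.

(−17, −4) and (3, −4)

Substitute v = −4:
u² + 14u − 51 = 0
u = 3 or u = −17, giving (3, −4) and (−17, −4).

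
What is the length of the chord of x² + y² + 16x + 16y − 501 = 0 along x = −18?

46

The distance from (−8, −8) to the line is 10, and r² = 629.
Half the chord is √(r² − d²) = √(529), so the full chord is 46.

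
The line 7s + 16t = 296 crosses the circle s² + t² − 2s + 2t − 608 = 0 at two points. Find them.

From the line, t = (296 − 7s)/16. Substituting:
305s² − 4880s − 58560 = 0  ⟹  s² − 16s − 192 = 0
s = 24 or s = −8, giving (24, 8) and (−8, 22).

(−8, 22) and (24, 8)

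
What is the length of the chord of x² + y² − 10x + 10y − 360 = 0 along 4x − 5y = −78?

2√41

The distance from (5, −5) to the line is 123/√41, and r² = 410.
Half the chord is √(r² − d²) = √(41), so the full chord is 2√41.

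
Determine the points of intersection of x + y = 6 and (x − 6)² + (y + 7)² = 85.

From the line, y = −x + 6. Substituting:
2x² − 38x + 120 = 0  ⟹  x² − 19x + 60 = 0
x = 15 or x = 4, giving (15, −9) and (4, 2).

(4, 2) and (15, −9)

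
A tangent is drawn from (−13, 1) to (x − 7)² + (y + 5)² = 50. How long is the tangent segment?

√386

The centre is (7, −5) and r = 5√2. The square of the distance from P to the centre is 400 + 36 = 436.
By the tangent–radius right angle, tangent length = √(|PO|² − r²) = √386.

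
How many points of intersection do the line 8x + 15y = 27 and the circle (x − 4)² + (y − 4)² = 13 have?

0

d² = (8·4 + 15·4 − (27))²/289 = 4225/289; r² = 13.
Since d² > r², the line lies outside the circle.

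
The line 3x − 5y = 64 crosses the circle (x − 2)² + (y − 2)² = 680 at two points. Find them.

Substitute y = (−64 + 3x)/5:
34x² − 544x − 11424 = 0  ⟹  x² − 16x − 336 = 0
x = 28 or x = −12, giving (28, 4) and (−12, −20).

(−12, −20) and (28, 4)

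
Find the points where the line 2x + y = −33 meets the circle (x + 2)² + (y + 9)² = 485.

(−19, 5) and (−1, −31)

Substitute y = −2x − 33:
5x² + 100x + 95 = 0  ⟹  x² + 20x + 19 = 0
x = −1 or x = −19, giving (−1, −31) and (−19, 5).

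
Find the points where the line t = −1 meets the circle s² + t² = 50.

(−7, −1) and (7, −1)

Express t = −1 and substitute into the circle:
s² − 49 = 0
s = 7 or s = −7, giving (7, −1) and (−7, −1).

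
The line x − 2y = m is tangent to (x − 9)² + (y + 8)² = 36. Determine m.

Tangency holds when the distance from the centre (9, −8) to the line equals the radius 6:
|1·9 − 2·(−8) − m| / √5 = 6
|m − (25)| = 6√5.

m = 25 ± 6√5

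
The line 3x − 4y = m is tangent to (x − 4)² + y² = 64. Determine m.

For a tangent, require d(centre, line) = r = 8.
|3·4 − 4·0 − m| / √25 = 8
|m − (12)| = 8·5, so m = 52 or m = −28.

m = −28 or m = 52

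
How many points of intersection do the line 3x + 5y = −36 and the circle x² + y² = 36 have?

0

Substituting the line into the circle gives 34x² + 216x + 396 = 0.
Δ = 46656 − 53856 = −7200.
No real roots: the line does not meet the circle.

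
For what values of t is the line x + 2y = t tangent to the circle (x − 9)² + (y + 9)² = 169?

The line touches the circle iff its distance from (9, −9) is 13:
|1·9 + 2·(−9) − t| / √5 = 13
|t − (−9)| = 13√5.

t = −9 ± 13√5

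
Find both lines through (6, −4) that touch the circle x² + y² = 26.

5x + y = 26 and x − 5y = 26

Let a tangent through (6, −4) have slope m. Its distance from (0, 0) must equal √26:
(−6m − (4))² = 26(m² + 1)
5m² + 24m − 5 = 0, so m = −5 or m = 1/5.
Through (6, −4) these give 5x + y = 26 and x − 5y = 26.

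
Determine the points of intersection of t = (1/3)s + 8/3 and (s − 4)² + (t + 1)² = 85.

(−5, 1) and (10, 6)

From the line, t = (8 + s)/3. Substituting:
10s² − 50s − 500 = 0  ⟹  s² − 5s − 50 = 0
s = 10 or s = −5, giving (10, 6) and (−5, 1).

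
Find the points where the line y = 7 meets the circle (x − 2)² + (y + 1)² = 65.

Substitute y = 7:
x² − 4x + 3 = 0
x = 3 or x = 1, giving (3, 7) and (1, 7).

(1, 7) and (3, 7)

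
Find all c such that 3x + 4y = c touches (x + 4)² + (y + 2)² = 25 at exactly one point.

c = −45 or c = 5

For a tangent, require d(centre, line) = r = 5.
|3·(−4) + 4·(−2) − c| / √25 = 5
|c − (−20)| = 5·5, so c = 5 or c = −45.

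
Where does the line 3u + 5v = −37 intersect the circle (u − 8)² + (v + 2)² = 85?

(1, −8) and (6, −11)

From the line, v = (−37 − 3u)/5. Substituting:
34u² − 238u + 204 = 0  ⟹  u² − 7u + 6 = 0
u = 6 or u = 1, giving (6, −11) and (1, −8).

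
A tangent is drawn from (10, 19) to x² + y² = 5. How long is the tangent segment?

Centre (0, 0), r² = 5. |PO|² = (10)² + (19)² = 461.
By the tangent–radius right angle, tangent length = √(|PO|² − r²) = √456 = 2√114.

2√114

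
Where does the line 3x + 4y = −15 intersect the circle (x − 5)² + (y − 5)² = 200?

(−9, 3) and (7, −9)

Substitute y = (−15 − 3x)/4:
25x² + 50x − 1575 = 0  ⟹  x² + 2x − 63 = 0
x = 7 or x = −9, giving (7, −9) and (−9, 3).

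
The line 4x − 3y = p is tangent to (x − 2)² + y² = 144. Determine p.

Tangency holds when the distance from the centre (2, 0) to the line equals the radius 12:
|4·2 − 3·0 − p| / √25 = 12
|p − (8)| = 12·5, so p = 68 or p = −52.

p = −52 or p = 68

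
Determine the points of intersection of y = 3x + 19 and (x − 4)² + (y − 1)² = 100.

Express y = 3x + 19 and substitute into the circle:
10x² + 100x + 240 = 0  ⟹  x² + 10x + 24 = 0
x = −4 or x = −6, giving (−4, 7) and (−6, 1).

(−6, 1) and (−4, 7)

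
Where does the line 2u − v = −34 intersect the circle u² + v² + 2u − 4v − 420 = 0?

(−20, −6) and (−6, 22)

From the line, v = 2u + 34. Substituting:
5u² + 130u + 600 = 0  ⟹  u² + 26u + 120 = 0
u = −6 or u = −20, giving (−6, 22) and (−20, −6).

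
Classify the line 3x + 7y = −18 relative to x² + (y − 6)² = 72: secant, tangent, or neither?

secant

d² = (3·0 + 7·6 − (−18))²/58 = 1800/29; r² = 72.
Since d² < r², the line cuts the circle twice.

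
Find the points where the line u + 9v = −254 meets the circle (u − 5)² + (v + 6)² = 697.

(−11, −27) and (16, −30)

Substitute v = (−254 − u)/9:
82u² − 410u − 14432 = 0  ⟹  u² − 5u − 176 = 0
u = 16 or u = −11, giving (16, −30) and (−11, −27).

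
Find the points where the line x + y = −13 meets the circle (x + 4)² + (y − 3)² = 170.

Express y = −x − 13 and substitute into the circle:
2x² + 40x + 102 = 0  ⟹  x² + 20x + 51 = 0
x = −3 or x = −17, giving (−3, −10) and (−17, 4).

(−17, 4) and (−3, −10)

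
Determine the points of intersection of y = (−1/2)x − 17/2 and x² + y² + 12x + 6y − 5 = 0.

(−13, −2) and (−1, −8)

Express y = (−17 − x)/2 and substitute into the circle:
5x² + 70x + 65 = 0  ⟹  x² + 14x + 13 = 0
x = −1 or x = −13, giving (−1, −8) and (−13, −2).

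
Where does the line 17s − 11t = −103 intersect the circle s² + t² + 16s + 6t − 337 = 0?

(−19, −20) and (3, 14)

Substitute t = (103 + 17s)/11:
410s² + 6560s − 23370 = 0  ⟹  s² + 16s − 57 = 0
s = 3 or s = −19, giving (3, 14) and (−19, −20).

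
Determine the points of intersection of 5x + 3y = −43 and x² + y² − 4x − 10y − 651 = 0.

(−20, 19) and (4, −21)

Express y = (−43 − 5x)/3 and substitute into the circle:
34x² + 544x − 2720 = 0  ⟹  x² + 16x − 80 = 0
x = 4 or x = −20, giving (4, −21) and (−20, 19).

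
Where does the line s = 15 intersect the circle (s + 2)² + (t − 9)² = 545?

(15, −7) and (15, 25)

The line gives s = 15. Substituting into the circle:
t² − 18t − 175 = 0
t = 25 or t = −7, giving (15, 25) and (15, −7).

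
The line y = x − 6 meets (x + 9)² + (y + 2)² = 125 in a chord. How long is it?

9√2

From the line, y = x − 6. Substituting:
2x² + 10x − 28 = 0  ⟹  x² + 5x − 14 = 0
x = 2 or x = −7, giving (2, −4) and (−7, −13).
Chord length = distance between (2, −4) and (−7, −13) = √162 = 9√2.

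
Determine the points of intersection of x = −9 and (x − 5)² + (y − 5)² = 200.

(−9, 3) and (−9, 7)

The line gives x = −9. Substituting into the circle:
y² − 10y + 21 = 0
y = 7 or y = 3, giving (−9, 7) and (−9, 3).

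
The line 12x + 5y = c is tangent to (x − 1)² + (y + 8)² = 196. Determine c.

c = −210 or c = 154

The line touches the circle iff its distance from (1, −8) is 14:
|12·1 + 5·(−8) − c| / √169 = 14
|c − (−28)| = 14·13, so c = 154 or c = −210.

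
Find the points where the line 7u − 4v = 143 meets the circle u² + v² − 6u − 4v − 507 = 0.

Express v = (−143 + 7u)/4 and substitute into the circle:
65u² − 2210u + 14625 = 0  ⟹  u² − 34u + 225 = 0
u = 25 or u = 9, giving (25, 8) and (9, −20).

(9, −20) and (25, 8)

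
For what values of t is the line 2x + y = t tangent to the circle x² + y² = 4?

Tangency holds when the distance from the centre (0, 0) to the line equals the radius 2:
|2·0 + 1·0 − t| / √5 = 2
|t| = 2√5.

t = ±2√5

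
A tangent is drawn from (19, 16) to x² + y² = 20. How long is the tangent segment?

√597

Centre (0, 0), r² = 20. |PO|² = (19)² + (16)² = 617.
Power of the point: PT² = |PO|² − r² = 597, so PT = √597.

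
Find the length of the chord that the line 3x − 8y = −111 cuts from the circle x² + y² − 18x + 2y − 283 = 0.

Centre (9, −1), r² = 365. Perpendicular distance d from centre to line = |146| / √73 = 146/√73.
Chord = 2√(r² − d²) = 2·√(73) = 2√73.

2√73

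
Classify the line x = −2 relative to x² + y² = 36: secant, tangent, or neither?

d² = (1·0 + 0·0 − (−2))² = 4; r² = 36.
Since d² < r², the line cuts the circle twice.

secant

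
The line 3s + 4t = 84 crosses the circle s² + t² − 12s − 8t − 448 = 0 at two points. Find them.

Substitute t = (84 − 3s)/4:
25s² − 600s − 2800 = 0  ⟹  s² − 24s − 112 = 0
s = 28 or s = −4, giving (28, 0) and (−4, 24).

(−4, 24) and (28, 0)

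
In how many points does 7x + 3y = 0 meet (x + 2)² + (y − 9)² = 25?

2

d² = (7·(−2) + 3·9 − (0))²/58 = 169/58; r² = 25.
Since d² < r², the line cuts the circle twice.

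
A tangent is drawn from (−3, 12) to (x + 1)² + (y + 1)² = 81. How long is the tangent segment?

The centre is (−1, −1) and r = 9. The square of the distance from P to the centre is 4 + 169 = 173.
The tangent meets the radius at right angles, so tangent² = |PO|² − r² = 173 − 81 = 92.

2√23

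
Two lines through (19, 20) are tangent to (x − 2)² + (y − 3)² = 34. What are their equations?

3x − 5y = −43 and 5x − 3y = 35

Let a tangent through (19, 20) have slope m. Its distance from (2, 3) must equal √34:
[m·(−17) − (−17)]² = 34(m² + 1)
15m² − 34m + 15 = 0, so m = 3/5 or m = 5/3.
Through (19, 20) these give 3x − 5y = −43 and 5x − 3y = 35.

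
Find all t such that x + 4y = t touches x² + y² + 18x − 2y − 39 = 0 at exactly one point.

t = −5 ± 11√17

For a tangent, require d(centre, line) = r = 11.
|1·(−9) + 4·1 − t| / √17 = 11
|t − (−5)| = 11√17.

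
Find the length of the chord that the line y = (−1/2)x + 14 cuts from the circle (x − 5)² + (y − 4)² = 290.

Centre (5, 4), r² = 290. Perpendicular distance d from centre to line = |−15| / √5 = 15/√5.
Half the chord is √(r² − d²) = √(245), so the full chord is 14√5.

14√5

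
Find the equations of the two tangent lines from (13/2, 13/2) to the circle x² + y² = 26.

5x − y = 26 and x − 5y = −26

Write the tangent as mx − y + (13/2 − m·(13/2)) = 0 and set its distance from the centre to √26:
[m·(−13/2) − (−13/2)]² = 26(m² + 1)
5m² − 26m + 5 = 0, so m = 5 or m = 1/5.
With m = 5: 5x − y = 26. With m = 1/5: x − 5y = −26.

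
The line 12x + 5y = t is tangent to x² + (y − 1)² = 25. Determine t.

t = −60 or t = 70

Tangency holds when the distance from the centre (0, 1) to the line equals the radius 5:
|12·0 + 5·1 − t| / √169 = 5
|t − (5)| = 5·13, so t = 70 or t = −60.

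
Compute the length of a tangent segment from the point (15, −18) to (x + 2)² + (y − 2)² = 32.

Centre (−2, 2), r² = 32. |PO|² = (17)² + (−20)² = 689.
The tangent meets the radius at right angles, so tangent² = |PO|² − r² = 689 − 32 = 657.

3√73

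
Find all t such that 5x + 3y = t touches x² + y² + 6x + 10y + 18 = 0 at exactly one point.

t = −30 ± 4√34

The line touches the circle iff its distance from (−3, −5) is 4:
|5·(−3) + 3·(−5) − t| / √34 = 4
|t − (−30)| = 4√34.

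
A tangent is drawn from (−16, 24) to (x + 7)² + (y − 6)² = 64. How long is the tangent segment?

The centre is (−7, 6) and r = 8. The square of the distance from P to the centre is 81 + 324 = 405.
Power of the point: PT² = |PO|² − r² = 341, so PT = √341.

√341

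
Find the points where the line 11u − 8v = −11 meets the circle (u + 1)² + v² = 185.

(−9, −11) and (7, 11)

Express v = (11 + 11u)/8 and substitute into the circle:
185u² + 370u − 11655 = 0  ⟹  u² + 2u − 63 = 0
u = 7 or u = −9, giving (7, 11) and (−9, −11).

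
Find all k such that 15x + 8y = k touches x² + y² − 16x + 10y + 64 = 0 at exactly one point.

k = −5 or k = 165

Tangency holds when the distance from the centre (8, −5) to the line equals the radius 5:
|15·8 + 8·(−5) − k| / √289 = 5
|k − (80)| = 5·17, so k = 165 or k = −5.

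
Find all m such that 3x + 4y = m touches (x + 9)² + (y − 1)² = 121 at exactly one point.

For a tangent, require d(centre, line) = r = 11.
|3·(−9) + 4·1 − m| / √25 = 11
|m − (−23)| = 11·5, so m = 32 or m = −78.

m = −78 or m = 32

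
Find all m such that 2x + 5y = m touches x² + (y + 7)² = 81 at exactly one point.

m = −35 ± 9√29

For a tangent, require d(centre, line) = r = 9.
|2·0 + 5·(−7) − m| / √29 = 9
|m − (−35)| = 9√29.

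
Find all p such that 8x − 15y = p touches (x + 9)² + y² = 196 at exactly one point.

p = −310 or p = 166

For a tangent, require d(centre, line) = r = 14.
|8·(−9) − 15·0 − p| / √289 = 14
|p − (−72)| = 14·17, so p = 166 or p = −310.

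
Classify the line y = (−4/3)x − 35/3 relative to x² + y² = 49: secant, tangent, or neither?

tangent

d² = (4·0 + 3·0 − (−35))²/25 = 49; r² = 49.
Since d² = r², the line is tangent.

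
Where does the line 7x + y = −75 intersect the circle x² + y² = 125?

(−11, 2) and (−10, −5)

Express y = −7x − 75 and substitute into the circle:
50x² + 1050x + 5500 = 0  ⟹  x² + 21x + 110 = 0
x = −10 or x = −11, giving (−10, −5) and (−11, 2).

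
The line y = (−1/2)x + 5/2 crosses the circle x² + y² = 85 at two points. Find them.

From the line, y = (5 − x)/2. Substituting:
5x² − 10x − 315 = 0  ⟹  x² − 2x − 63 = 0
x = 9 or x = −7, giving (9, −2) and (−7, 6).

(−7, 6) and (9, −2)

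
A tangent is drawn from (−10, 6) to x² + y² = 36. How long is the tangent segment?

Centre (0, 0), r² = 36. |PO|² = (−10)² + (6)² = 136.
The tangent meets the radius at right angles, so tangent² = |PO|² − r² = 136 − 36 = 100.

10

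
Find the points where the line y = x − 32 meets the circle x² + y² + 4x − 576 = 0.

(14, −18) and (16, −16)

Substitute y = x − 32:
2x² − 60x + 448 = 0  ⟹  x² − 30x + 224 = 0
x = 16 or x = 14, giving (16, −16) and (14, −18).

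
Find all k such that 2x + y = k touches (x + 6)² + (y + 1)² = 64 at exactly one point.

k = −13 ± 8√5

For a tangent, require d(centre, line) = r = 8.
|2·(−6) + 1·(−1) − k| / √5 = 8
|k − (−13)| = 8√5.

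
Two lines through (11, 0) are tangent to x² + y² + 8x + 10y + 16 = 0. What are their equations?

y = 0 and 3x − 4y = 33

A line y − (0) = m(x − (11)) is tangent when its distance from (−4, −5) is 5:
[m·(−15) − (−5)]² = 25(m² + 1)
4m² − 3m = 0, so m = 0 or m = 3/4.
Through (11, 0) these give y = 0 and 3x − 4y = 33.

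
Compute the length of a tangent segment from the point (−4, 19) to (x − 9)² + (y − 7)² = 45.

Centre (9, 7), r² = 45. |PO|² = (−13)² + (12)² = 313.
Power of the point: PT² = |PO|² − r² = 268, so PT = 2√67.

2√67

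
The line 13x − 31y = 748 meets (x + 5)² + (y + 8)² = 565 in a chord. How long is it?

The distance from (−5, −8) to the line is 565/√1130, and r² = 565.
Chord = 2√(r² − d²) = 2·√(565/2) = √1130.

√1130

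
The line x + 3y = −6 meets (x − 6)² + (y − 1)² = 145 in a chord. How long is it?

Express y = (−6 − x)/3 and substitute into the circle:
10x² − 90x − 900 = 0  ⟹  x² − 9x − 90 = 0
x = 15 or x = −6, giving (15, −7) and (−6, 0).
Chord length = distance between (15, −7) and (−6, 0) = √490 = 7√10.

7√10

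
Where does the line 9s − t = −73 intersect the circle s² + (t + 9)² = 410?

(−11, −26) and (−7, 10)

Substitute t = 9s + 73:
82s² + 1476s + 6314 = 0  ⟹  s² + 18s + 77 = 0
s = −7 or s = −11, giving (−7, 10) and (−11, −26).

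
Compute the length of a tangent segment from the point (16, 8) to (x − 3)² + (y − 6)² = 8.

Centre (3, 6), r² = 8. |PO|² = (13)² + (2)² = 173.
Power of the point: PT² = |PO|² − r² = 165, so PT = √165.

√165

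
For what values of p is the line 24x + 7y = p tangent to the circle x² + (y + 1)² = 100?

p = −257 or p = 243

For a tangent, require d(centre, line) = r = 10.
|24·0 + 7·(−1) − p| / √625 = 10
|p − (−7)| = 10·25, so p = 243 or p = −257.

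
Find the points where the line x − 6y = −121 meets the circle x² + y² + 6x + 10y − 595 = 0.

Substitute y = (121 + x)/6:
37x² + 518x + 481 = 0  ⟹  x² + 14x + 13 = 0
x = −1 or x = −13, giving (−1, 20) and (−13, 18).

(−13, 18) and (−1, 20)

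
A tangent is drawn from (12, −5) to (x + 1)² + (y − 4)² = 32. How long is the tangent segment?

With centre O = (−1, 4), |OP|² = 250 and r² = 32.
By the tangent–radius right angle, tangent length = √(|PO|² − r²) = √218.

√218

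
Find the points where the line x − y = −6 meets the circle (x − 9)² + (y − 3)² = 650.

(−14, −8) and (20, 26)

Substitute y = x + 6:
2x² − 12x − 560 = 0  ⟹  x² − 6x − 280 = 0
x = 20 or x = −14, giving (20, 26) and (−14, −8).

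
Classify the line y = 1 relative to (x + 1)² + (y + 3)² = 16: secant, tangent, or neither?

tangent

Substituting the line into the circle gives x² + 2x + 1 = 0.
Discriminant = (2)² − 4·1·(1) = 0.
A repeated root: the line is tangent.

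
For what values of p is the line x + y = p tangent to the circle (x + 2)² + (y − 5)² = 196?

For a tangent, require d(centre, line) = r = 14.
|1·(−2) + 1·5 − p| / √2 = 14
|p − (3)| = 14√2.

p = 3 ± 14√2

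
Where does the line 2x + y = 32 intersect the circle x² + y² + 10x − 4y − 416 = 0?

From the line, y = −2x + 32. Substituting:
5x² − 110x + 480 = 0  ⟹  x² − 22x + 96 = 0
x = 16 or x = 6, giving (16, 0) and (6, 20).

(6, 20) and (16, 0)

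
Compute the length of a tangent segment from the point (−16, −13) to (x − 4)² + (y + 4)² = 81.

20

With centre O = (4, −4), |OP|² = 481 and r² = 81.
The tangent meets the radius at right angles, so tangent² = |PO|² − r² = 481 − 81 = 400.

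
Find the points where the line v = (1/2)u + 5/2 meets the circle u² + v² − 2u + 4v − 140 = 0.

(−11, −3) and (9, 7)

Substitute v = (5 + u)/2:
5u² + 10u − 495 = 0  ⟹  u² + 2u − 99 = 0
u = 9 or u = −11, giving (9, 7) and (−11, −3).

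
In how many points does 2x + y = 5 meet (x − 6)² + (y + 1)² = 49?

2

Substituting the line into the circle gives 5x² − 36x + 23 = 0.
Discriminant = (−36)² − 4·5·(23) = 836 > 0.
Two real roots: the line is a secant.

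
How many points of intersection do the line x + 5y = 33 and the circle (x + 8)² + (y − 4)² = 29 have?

Centre (−8, 4), r² = 29. Distance² from centre to line = (−21)²/26 = 441/26.
Since d² < r², the line cuts the circle twice.

2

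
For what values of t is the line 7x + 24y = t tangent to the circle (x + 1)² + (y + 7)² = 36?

t = −325 or t = −25

Tangency holds when the distance from the centre (−1, −7) to the line equals the radius 6:
|7·(−1) + 24·(−7) − t| / √625 = 6
|t − (−175)| = 6·25, so t = −25 or t = −325.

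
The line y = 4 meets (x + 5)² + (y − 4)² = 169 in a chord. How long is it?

Centre (−5, 4), r² = 169. Perpendicular distance d from centre to line = |0| / √1 = 0.
Chord = 2√(r² − d²) = 2·√(169) = 26.

26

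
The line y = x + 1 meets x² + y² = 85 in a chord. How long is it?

13√2

The distance from (0, 0) to the line is 1/√2, and r² = 85.
Half the chord is √(r² − d²) = √(169/2), so the full chord is 13√2.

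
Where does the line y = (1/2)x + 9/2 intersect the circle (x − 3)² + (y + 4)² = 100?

(−5, 2) and (3, 6)

Substitute y = (9 + x)/2:
5x² + 10x − 75 = 0  ⟹  x² + 2x − 15 = 0
x = 3 or x = −5, giving (3, 6) and (−5, 2).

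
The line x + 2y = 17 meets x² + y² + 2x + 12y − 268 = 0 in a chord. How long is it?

The distance from (−1, −6) to the line is 30/√5, and r² = 305.
Chord = 2√(r² − d²) = 2·√(125) = 10√5.

10√5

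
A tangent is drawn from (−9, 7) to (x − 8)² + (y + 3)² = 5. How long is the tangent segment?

With centre O = (8, −3), |OP|² = 389 and r² = 5.
Power of the point: PT² = |PO|² − r² = 384, so PT = 8√6.

8√6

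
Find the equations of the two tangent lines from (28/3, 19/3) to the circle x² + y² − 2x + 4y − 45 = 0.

7x − y = 59 and x − 7y = −35

A line y − (19/3) = m(x − (28/3)) is tangent when its distance from (1, −2) is 5√2:
(−25/3m − (−25/3))² = 50(m² + 1)
7m² − 50m + 7 = 0, so m = 7 or m = 1/7.
Through (28/3, 19/3) these give 7x − y = 59 and x − 7y = −35.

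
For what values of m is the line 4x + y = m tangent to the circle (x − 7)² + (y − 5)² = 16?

m = 33 ± 4√17

The line touches the circle iff its distance from (7, 5) is 4:
|4·7 + 1·5 − m| / √17 = 4
|m − (33)| = 4√17.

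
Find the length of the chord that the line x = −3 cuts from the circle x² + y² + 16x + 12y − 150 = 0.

30

Centre (−8, −6), r² = 250. Perpendicular distance d from centre to line = |−5| / √1 = 5.
Chord = 2√(r² − d²) = 2·√(225) = 30.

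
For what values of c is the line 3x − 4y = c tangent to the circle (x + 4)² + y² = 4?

c = −22 or c = −2

The line touches the circle iff its distance from (−4, 0) is 2:
|3·(−4) − 4·0 − c| / √25 = 2
|c − (−12)| = 2·5, so c = −2 or c = −22.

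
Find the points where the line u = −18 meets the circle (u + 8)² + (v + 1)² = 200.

The line gives u = −18. Substituting into the circle:
v² + 2v − 99 = 0
v = 9 or v = −11, giving (−18, 9) and (−18, −11).

(−18, −11) and (−18, 9)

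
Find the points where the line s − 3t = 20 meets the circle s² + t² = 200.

Substitute t = (−20 + s)/3:
10s² − 40s − 1400 = 0  ⟹  s² − 4s − 140 = 0
s = 14 or s = −10, giving (14, −2) and (−10, −10).

(−10, −10) and (14, −2)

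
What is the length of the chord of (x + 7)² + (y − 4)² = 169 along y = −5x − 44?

The distance from (−7, 4) to the line is 13/√26, and r² = 169.
Chord = 2√(r² − d²) = 2·√(325/2) = 5√26.

5√26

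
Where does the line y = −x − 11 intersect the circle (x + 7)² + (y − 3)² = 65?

Express y = −x − 11 and substitute into the circle:
2x² + 42x + 180 = 0  ⟹  x² + 21x + 90 = 0
x = −6 or x = −15, giving (−6, −5) and (−15, 4).

(−15, 4) and (−6, −5)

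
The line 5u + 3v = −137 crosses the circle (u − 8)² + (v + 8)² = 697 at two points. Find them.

Substitute v = (−137 − 5u)/3:
34u² + 986u + 7072 = 0  ⟹  u² + 29u + 208 = 0
u = −13 or u = −16, giving (−13, −24) and (−16, −19).

(−16, −19) and (−13, −24)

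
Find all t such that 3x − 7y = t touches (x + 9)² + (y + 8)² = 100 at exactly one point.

For a tangent, require d(centre, line) = r = 10.
|3·(−9) − 7·(−8) − t| / √58 = 10
|t − (29)| = 10√58.

t = 29 ± 10√58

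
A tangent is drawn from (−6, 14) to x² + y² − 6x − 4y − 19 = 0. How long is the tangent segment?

√193

With centre O = (3, 2), |OP|² = 225 and r² = 32.
By the tangent–radius right angle, tangent length = √(|PO|² − r²) = √193.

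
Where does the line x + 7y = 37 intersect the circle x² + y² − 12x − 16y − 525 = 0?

(−19, 8) and (30, 1)

Substitute y = (37 − x)/7:
50x² − 550x − 28500 = 0  ⟹  x² − 11x − 570 = 0
x = 30 or x = −19, giving (30, 1) and (−19, 8).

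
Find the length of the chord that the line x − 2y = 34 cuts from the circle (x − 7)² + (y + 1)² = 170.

6√5

Express y = (−34 + x)/2 and substitute into the circle:
5x² − 120x + 540 = 0  ⟹  x² − 24x + 108 = 0
x = 18 or x = 6, giving (18, −8) and (6, −14).
|(18, −8) − (6, −14)| = √((12)² + (6)²) = 6√5.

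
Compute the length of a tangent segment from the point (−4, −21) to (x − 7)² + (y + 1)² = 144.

Centre (7, −1), r² = 144. |PO|² = (−11)² + (−20)² = 521.
Power of the point: PT² = |PO|² − r² = 377, so PT = √377.

√377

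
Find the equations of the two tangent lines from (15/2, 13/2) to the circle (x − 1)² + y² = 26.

x − 5y = −25 and 5x − y = 31

A line y − (13/2) = m(x − (15/2)) is tangent when its distance from (1, 0) is √26:
(−13/2m − (−13/2))² = 26(m² + 1)
5m² − 26m + 5 = 0, so m = 1/5 or m = 5.
With m = 1/5: x − 5y = −25. With m = 5: 5x − y = 31.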